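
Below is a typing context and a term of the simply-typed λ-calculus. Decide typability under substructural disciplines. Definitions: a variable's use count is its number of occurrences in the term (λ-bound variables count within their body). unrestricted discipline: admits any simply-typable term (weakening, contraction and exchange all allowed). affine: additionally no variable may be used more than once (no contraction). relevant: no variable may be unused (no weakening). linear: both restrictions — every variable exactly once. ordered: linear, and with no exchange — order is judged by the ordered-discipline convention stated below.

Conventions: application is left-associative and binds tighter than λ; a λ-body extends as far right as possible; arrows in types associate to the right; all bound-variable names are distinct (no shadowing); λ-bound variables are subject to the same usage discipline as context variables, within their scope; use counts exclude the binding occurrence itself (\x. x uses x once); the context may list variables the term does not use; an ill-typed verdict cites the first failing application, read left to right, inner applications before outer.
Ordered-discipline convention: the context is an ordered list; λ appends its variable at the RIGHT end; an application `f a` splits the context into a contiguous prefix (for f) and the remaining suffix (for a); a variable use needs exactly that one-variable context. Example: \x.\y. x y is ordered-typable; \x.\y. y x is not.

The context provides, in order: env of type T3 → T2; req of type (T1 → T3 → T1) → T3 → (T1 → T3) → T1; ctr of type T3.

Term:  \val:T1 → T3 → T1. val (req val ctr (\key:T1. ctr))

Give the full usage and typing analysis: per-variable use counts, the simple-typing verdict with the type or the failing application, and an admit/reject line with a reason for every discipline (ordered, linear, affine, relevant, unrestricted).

counts: env ×0, req ×1, ctr ×2, val [bound] ×2, key [bound] ×0
uses in reading order: val, req, val, ctr, ctr
typing: ✓ — (T1 → T3 → T1) → T3 → T1
ordered: ✗, uses contraction: ctr ×2, val ×2; needs weakening: env, key unused
linear: ✗, uses contraction: ctr ×2, val ×2; needs weakening: env, key unused
affine: ✗, uses contraction: ctr ×2, val ×2
relevant: ✗, needs weakening: env, key unused
unrestricted: ✓, simply typable at (T1 → T3 → T1) → T3 → T1; W, C, E all held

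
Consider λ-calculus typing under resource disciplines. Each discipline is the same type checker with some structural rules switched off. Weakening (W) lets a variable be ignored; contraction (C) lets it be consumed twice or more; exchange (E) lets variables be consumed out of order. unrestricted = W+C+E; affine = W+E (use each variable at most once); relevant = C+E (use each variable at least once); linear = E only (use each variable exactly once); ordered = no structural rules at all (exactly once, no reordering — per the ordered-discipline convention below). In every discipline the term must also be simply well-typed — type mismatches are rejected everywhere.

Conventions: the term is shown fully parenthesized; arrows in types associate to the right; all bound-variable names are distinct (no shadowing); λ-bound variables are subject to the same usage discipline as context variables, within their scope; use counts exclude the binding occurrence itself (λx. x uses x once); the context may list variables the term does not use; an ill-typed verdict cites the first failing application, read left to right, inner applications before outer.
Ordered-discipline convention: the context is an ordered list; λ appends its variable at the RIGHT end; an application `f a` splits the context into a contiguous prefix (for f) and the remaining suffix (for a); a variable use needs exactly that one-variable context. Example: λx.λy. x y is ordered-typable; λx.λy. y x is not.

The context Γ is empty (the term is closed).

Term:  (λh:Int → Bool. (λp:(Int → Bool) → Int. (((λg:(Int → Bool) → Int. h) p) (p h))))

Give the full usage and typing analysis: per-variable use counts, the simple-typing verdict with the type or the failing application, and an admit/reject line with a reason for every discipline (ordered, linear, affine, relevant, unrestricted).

counts: h (bound): 2; p (bound): 2; g (bound): 0
order of uses: h, p, p, h
typing: the term checks, with type (Int → Bool) → ((Int → Bool) → Int) → Bool
ordered ✗ (uses contraction: h ×2, p ×2; g never used (weakening))
linear ✗ (uses contraction: h ×2, p ×2; g never used (weakening))
affine ✗ (uses contraction: h ×2, p ×2)
relevant ✗ (g never used (weakening))
unrestricted ✓ (simply typable at (Int → Bool) → ((Int → Bool) → Int) → Bool; W, C, E all held)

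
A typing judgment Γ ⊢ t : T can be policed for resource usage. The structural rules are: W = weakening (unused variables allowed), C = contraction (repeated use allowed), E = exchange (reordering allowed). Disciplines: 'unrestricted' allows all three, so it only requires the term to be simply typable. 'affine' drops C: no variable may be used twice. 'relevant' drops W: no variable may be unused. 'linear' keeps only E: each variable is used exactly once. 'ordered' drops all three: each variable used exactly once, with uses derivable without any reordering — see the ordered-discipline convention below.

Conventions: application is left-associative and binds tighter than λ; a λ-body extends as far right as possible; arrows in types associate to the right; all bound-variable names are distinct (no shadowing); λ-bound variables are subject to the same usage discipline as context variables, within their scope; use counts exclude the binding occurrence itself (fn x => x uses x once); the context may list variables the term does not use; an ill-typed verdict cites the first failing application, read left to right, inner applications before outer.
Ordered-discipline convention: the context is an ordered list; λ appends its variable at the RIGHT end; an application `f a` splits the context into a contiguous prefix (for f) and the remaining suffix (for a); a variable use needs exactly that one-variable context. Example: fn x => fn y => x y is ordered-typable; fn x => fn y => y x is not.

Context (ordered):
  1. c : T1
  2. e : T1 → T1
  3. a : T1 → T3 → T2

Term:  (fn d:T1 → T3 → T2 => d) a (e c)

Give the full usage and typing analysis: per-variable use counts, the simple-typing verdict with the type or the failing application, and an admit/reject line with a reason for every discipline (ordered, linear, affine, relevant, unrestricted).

variable uses: c: 1×, e: 1×, a: 1×, d [bound]: 1×
use order (left to right): d, a, e, c
typing: the term checks, with type T3 → T2
ordered ✗ (no ordered split (uses run d, a, e, c))
linear ✓ (c, e, a, d: one use apiece)
affine ✓ (no duplicate uses among c, e, a, d)
relevant ✓ (at least one use each (c, e, a, d))
unrestricted ✓ (simply typable at T3 → T2; W, C, E all held)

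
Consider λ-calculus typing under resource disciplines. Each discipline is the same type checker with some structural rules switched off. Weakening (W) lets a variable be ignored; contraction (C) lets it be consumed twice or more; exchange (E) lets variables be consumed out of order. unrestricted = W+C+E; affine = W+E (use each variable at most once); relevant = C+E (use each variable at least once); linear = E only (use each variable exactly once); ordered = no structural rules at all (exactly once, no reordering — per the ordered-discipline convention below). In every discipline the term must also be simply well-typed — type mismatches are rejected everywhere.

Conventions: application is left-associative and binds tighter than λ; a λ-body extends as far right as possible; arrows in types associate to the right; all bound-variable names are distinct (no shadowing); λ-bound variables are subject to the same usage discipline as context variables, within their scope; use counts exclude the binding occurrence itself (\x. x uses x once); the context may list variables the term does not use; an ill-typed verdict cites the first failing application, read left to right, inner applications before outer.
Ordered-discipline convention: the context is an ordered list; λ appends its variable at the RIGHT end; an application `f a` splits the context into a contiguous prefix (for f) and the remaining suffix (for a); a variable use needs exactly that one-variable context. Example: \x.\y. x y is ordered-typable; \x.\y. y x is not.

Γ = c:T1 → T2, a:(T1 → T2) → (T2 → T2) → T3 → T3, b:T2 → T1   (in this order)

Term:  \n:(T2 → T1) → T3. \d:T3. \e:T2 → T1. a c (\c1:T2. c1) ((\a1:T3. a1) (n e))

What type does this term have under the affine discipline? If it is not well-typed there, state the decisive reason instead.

term : ((T2 → T1) → T3) → T3 → (T2 → T1) → T3
usage: c=1, a=1, b=0, n (λ-bound)=1, d (λ-bound)=0, e (λ-bound)=1, c1 (λ-bound)=1, a1 (λ-bound)=1
uses in reading order: a, c, c1, a1, n, e
typing: well-typed at ((T2 → T1) → T3) → T3 → (T2 → T1) → T3
summary: ordered ✗, linear ✗, affine ✓, relevant ✗, unrestricted ✓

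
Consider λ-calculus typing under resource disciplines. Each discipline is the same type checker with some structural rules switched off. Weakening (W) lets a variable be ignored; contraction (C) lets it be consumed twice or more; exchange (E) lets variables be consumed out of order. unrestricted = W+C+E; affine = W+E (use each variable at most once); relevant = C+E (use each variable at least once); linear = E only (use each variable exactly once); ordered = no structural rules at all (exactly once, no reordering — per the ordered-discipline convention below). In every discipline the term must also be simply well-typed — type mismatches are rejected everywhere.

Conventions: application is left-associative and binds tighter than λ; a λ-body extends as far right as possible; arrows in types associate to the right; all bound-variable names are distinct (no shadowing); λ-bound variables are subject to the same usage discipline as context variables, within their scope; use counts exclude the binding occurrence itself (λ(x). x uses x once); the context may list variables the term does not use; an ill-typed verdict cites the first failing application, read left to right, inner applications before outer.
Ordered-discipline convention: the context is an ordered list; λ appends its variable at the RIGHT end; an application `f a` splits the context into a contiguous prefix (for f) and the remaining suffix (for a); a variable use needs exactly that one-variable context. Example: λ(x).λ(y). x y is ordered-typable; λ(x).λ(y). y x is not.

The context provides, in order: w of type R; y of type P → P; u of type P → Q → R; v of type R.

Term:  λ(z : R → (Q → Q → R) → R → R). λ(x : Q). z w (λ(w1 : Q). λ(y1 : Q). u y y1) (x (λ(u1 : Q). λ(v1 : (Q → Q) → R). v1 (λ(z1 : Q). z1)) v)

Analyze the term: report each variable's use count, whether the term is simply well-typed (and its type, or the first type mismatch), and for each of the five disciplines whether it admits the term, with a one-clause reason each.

variable uses: w ×1, y ×1, u ×1, v ×1, z (λ-bound) ×1, x (λ-bound) ×1, w1 (λ-bound) ×0, y1 (λ-bound) ×1, u1 (λ-bound) ×0, v1 (λ-bound) ×1, z1 (λ-bound) ×1
order of uses: z, w, u, y, y1, x, v1, z1, v
typing: ill-typed: an application expects P but receives P → P
ordered: ✗, fails simple typing
linear: ✗, a type mismatch blocks all five
affine: ✗, the type mismatch rejects it
relevant: ✗, not simply typable
unrestricted: ✗, fails simple typing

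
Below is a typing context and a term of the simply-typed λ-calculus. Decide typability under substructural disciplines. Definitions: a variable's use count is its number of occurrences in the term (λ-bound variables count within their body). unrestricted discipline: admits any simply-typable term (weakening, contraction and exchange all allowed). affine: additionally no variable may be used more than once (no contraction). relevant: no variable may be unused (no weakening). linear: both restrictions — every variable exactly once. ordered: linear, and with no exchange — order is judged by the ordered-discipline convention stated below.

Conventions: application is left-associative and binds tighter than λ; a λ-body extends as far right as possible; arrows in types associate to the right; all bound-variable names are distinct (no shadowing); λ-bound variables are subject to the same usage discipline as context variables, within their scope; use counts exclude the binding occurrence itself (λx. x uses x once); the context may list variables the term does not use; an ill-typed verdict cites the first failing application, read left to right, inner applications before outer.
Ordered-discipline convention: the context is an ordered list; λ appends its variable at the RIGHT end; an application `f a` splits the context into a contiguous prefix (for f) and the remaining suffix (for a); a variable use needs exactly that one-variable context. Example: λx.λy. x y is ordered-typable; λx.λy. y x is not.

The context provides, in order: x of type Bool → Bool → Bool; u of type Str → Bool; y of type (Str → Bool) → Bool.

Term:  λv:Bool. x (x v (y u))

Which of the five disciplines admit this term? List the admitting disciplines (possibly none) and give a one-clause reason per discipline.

admitted in: relevant, unrestricted
variable uses: x ×2; u ×1; y ×1; v (bound) ×1
uses in reading order: x, x, v, y, u
typing: ✓ — Bool → Bool → Bool
ordered: ✗ — x ×2 used more than once (contraction)
linear: ✗ — x ×2 used more than once (contraction)
affine: ✗ — x ×2 used more than once (contraction)
relevant: ✓ — every one of x, u, y, v appears
unrestricted: ✓ — well-typed at Bool → Bool → Bool; no restrictions here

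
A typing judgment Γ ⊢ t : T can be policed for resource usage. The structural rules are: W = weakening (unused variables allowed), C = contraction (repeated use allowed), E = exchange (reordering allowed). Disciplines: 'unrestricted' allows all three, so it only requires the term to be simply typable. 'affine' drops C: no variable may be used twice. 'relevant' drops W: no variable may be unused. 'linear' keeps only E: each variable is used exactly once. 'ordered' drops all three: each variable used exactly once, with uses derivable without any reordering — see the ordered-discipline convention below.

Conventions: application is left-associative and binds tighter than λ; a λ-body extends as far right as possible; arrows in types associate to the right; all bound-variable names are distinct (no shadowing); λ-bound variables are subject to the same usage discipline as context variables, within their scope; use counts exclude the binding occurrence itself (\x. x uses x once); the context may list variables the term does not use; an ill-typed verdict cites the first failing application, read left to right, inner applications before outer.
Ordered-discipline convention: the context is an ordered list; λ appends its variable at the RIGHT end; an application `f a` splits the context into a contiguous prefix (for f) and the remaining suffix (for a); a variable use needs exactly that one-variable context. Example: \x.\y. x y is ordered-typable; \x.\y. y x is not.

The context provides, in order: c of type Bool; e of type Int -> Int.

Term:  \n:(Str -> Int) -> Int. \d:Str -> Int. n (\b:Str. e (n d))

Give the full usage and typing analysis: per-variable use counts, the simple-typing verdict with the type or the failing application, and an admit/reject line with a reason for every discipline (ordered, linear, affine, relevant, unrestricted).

variable uses: c: 0×; e: 1×; n (λ-bound): 2×; d (λ-bound): 1×; b (λ-bound): 0×
left-to-right use order: n, e, n, d
typing: ✓ — ((Str -> Int) -> Int) -> (Str -> Int) -> Int
ordered ✗ (uses contraction: n ×2; needs weakening: c, b unused)
linear ✗ (uses contraction: n ×2; needs weakening: c, b unused)
affine ✗ (uses contraction: n ×2)
relevant ✗ (needs weakening: c, b unused)
unrestricted ✓ (well-typed at ((Str -> Int) -> Int) -> (Str -> Int) -> Int; no restrictions here)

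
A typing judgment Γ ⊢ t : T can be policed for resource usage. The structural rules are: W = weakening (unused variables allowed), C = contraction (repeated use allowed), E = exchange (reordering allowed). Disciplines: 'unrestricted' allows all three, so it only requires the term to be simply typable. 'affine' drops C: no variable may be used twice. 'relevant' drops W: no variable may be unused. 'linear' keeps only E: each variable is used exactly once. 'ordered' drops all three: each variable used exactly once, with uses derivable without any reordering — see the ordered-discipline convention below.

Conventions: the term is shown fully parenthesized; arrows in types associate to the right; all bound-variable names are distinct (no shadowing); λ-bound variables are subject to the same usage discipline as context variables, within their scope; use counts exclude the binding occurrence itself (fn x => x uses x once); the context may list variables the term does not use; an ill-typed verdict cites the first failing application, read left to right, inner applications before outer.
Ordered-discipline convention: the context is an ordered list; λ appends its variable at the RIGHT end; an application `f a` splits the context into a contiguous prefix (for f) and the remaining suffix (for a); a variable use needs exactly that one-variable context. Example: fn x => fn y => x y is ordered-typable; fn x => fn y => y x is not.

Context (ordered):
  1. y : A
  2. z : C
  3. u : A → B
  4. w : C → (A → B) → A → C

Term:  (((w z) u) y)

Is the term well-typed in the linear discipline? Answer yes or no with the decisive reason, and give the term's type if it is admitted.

yes — single use per variable (y, z, u, w); term : C
counts: y ×1; z ×1; u ×1; w ×1
uses in reading order: w, z, u, y
typing: the term checks, with type C
all disciplines: ordered ✗ · linear ✓ · affine ✓ · relevant ✓ · unrestricted ✓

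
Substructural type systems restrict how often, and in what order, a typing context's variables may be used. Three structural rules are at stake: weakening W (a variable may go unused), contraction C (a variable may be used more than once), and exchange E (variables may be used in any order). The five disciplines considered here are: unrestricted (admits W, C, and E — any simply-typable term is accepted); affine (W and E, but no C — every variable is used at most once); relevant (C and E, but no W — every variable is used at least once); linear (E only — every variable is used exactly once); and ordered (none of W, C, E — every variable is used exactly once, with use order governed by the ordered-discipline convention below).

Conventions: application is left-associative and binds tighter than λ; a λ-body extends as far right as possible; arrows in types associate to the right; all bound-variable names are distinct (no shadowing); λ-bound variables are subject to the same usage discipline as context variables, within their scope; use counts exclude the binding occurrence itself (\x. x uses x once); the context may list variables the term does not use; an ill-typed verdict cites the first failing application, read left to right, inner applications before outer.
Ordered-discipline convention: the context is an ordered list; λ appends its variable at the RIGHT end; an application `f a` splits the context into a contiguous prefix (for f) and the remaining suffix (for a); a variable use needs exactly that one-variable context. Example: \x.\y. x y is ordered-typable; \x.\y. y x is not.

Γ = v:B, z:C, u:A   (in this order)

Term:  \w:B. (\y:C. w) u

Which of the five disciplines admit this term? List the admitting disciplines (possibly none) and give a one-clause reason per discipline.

accepted by: none
variable uses: v=0, z=0, u=1, w (bound)=1, y (bound)=0
left-to-right use order: w, u
typing: ill-typed: argument of type A where C is required
ordered ✗ (a type mismatch blocks all five)
linear ✗ (the type mismatch rejects it)
affine ✗ (not simply typable)
relevant ✗ (fails simple typing)
unrestricted ✗ (a type mismatch blocks all five)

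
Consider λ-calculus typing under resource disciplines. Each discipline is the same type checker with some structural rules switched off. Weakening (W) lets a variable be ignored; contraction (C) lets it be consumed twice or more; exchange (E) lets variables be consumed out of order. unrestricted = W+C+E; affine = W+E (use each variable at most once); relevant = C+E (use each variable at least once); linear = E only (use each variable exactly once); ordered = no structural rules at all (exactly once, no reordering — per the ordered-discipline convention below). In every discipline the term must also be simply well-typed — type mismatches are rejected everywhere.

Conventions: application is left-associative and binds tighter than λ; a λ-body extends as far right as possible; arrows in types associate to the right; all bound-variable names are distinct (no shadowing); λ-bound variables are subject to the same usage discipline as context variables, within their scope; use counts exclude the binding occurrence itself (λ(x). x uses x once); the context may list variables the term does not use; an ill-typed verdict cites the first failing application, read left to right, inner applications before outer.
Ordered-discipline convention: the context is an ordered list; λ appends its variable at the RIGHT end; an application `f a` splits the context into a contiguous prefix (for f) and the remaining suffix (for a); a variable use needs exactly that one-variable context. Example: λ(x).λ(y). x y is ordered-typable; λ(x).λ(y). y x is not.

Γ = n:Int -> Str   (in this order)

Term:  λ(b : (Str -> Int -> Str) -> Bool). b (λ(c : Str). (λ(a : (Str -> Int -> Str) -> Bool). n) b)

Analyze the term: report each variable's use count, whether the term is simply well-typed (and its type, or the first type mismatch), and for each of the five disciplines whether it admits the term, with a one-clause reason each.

counts: n=1, b [bound]=2, c [bound]=0, a [bound]=0
order of uses: b, n, b
typing: ✓ — ((Str -> Int -> Str) -> Bool) -> Bool
ordered: ✗ — b ×2 used more than once (contraction); c, a never used (weakening)
linear: ✗ — b ×2 used more than once (contraction); c, a never used (weakening)
affine: ✗ — b ×2 used more than once (contraction)
relevant: ✗ — c, a never used (weakening)
unrestricted: ✓ — type-checks (((Str -> Int -> Str) -> Bool) -> Bool) and nothing is barred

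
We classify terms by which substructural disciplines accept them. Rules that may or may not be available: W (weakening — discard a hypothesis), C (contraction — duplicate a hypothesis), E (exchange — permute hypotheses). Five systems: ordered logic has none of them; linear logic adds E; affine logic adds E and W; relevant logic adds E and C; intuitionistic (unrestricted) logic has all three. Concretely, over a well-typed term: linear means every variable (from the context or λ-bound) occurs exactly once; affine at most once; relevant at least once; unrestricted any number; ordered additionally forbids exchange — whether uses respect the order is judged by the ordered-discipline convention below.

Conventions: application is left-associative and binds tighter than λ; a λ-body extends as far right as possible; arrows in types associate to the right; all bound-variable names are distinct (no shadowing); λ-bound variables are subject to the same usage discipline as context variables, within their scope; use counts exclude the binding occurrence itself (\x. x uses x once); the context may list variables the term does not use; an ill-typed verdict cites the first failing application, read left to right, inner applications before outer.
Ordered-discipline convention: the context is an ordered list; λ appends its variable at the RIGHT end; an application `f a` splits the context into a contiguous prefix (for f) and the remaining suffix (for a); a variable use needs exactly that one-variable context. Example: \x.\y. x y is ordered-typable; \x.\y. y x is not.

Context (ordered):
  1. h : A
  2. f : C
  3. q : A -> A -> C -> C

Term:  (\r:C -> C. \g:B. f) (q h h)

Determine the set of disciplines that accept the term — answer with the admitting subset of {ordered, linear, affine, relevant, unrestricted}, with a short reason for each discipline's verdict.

admitted by: unrestricted
variable uses: h=2, f=1, q=1, r (bound)=0, g (bound)=0
left-to-right use order: f, q, h, h
typing: well-typed at B -> C
ordered: ✗, needs contraction — h ×2; r, g never used (weakening)
linear: ✗, needs contraction — h ×2; r, g never used (weakening)
affine: ✗, needs contraction — h ×2
relevant: ✗, r, g never used (weakening)
unrestricted: ✓, typability at B -> C is all that's needed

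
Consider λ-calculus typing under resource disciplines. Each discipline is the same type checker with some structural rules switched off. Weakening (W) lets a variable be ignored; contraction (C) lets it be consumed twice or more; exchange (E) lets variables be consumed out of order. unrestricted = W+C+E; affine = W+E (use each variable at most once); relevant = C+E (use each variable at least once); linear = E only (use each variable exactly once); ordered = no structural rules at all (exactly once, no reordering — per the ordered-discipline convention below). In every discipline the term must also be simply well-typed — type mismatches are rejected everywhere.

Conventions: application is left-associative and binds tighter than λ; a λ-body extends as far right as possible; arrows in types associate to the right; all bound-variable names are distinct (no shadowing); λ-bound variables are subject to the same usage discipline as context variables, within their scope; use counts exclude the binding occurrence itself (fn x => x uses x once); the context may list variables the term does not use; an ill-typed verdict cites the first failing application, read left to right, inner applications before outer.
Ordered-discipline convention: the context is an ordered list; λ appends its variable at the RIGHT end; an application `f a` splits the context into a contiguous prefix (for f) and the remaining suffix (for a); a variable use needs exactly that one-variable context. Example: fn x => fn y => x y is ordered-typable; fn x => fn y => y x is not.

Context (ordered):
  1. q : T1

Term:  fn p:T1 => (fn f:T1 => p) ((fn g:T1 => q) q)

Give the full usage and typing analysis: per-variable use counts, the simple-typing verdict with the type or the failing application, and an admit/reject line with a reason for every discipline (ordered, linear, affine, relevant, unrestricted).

use counts: q ×2; p [bound] ×1; f [bound] ×0; g [bound] ×0
left-to-right use order: p, q, q
typing: well-typed at T1 → T1
ordered: ✗, needs contraction — q ×2; needs weakening: f, g unused
linear: ✗, needs contraction — q ×2; needs weakening: f, g unused
affine: ✗, needs contraction — q ×2
relevant: ✗, needs weakening: f, g unused
unrestricted: ✓, typability at T1 → T1 is all that's needed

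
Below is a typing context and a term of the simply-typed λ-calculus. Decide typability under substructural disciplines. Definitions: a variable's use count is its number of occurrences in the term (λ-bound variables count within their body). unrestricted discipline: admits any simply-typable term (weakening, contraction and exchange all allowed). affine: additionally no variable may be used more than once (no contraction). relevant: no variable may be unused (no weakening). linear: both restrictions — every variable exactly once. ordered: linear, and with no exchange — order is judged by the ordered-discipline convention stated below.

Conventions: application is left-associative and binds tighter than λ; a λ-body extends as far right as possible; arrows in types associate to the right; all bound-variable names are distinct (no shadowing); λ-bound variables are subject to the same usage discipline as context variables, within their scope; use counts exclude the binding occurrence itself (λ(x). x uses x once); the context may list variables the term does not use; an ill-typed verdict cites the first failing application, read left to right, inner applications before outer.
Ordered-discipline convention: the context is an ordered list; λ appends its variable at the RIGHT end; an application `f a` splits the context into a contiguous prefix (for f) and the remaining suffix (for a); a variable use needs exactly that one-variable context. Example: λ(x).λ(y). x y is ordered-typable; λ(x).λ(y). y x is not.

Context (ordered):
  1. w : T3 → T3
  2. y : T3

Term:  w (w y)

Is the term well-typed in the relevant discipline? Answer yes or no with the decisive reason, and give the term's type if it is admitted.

yes — every one of w, y appears; term : T3
usage: w ×2, y ×1
order of uses: w, w, y
typing: the term checks, with type T3
summary: ordered ✗ | linear ✗ | affine ✗ | relevant ✓ | unrestricted ✓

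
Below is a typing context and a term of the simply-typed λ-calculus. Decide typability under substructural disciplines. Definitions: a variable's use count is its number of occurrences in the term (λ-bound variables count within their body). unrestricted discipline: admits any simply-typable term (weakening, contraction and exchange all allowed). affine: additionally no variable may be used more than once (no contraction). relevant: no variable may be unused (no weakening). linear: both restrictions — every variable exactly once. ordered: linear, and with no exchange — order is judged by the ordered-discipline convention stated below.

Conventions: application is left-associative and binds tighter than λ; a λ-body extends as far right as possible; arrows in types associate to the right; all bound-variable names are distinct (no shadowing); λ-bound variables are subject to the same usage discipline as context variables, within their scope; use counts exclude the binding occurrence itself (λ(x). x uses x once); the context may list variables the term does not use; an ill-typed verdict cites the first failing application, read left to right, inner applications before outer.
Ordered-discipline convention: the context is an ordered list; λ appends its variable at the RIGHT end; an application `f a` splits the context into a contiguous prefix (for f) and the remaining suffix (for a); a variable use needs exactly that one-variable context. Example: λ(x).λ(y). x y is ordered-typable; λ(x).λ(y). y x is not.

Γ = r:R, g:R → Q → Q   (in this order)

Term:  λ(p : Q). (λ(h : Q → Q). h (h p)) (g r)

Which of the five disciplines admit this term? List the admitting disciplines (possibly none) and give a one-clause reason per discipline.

admitted by: relevant, unrestricted
use counts: r ×1, g ×1, p [bound] ×1, h [bound] ×2
use order (left to right): h, h, p, g, r
typing: the term checks, with type Q → Q
ordered: ✗, needs contraction — h ×2
linear: ✗, needs contraction — h ×2
affine: ✗, needs contraction — h ×2
relevant: ✓, every one of r, g, p, h appears
unrestricted: ✓, type-checks (Q → Q) and nothing is barred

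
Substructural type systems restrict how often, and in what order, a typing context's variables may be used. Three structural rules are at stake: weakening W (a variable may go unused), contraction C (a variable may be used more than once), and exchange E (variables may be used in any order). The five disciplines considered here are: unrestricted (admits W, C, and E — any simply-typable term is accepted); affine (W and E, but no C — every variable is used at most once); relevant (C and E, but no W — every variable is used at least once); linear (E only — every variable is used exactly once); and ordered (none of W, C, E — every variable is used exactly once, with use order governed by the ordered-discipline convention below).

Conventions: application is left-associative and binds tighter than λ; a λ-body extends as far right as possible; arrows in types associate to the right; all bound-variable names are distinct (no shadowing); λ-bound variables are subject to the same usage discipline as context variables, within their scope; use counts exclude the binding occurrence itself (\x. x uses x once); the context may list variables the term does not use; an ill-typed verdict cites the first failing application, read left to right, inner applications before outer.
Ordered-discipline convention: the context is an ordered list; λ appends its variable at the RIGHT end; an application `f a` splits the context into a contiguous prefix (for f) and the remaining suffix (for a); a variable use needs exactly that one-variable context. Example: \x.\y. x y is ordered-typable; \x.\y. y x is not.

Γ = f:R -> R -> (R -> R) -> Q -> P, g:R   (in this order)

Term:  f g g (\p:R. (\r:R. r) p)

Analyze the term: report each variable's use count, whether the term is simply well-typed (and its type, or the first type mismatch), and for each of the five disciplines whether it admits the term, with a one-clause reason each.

counts: f ×1, g ×2, p [bound] ×1, r [bound] ×1
left-to-right use order: f, g, g, r, p
typing: well-typed at Q -> P
ordered: ✗, needs contraction — g ×2
linear: ✗, needs contraction — g ×2
affine: ✗, needs contraction — g ×2
relevant: ✓, at least one use each (f, g, p, r)
unrestricted: ✓, type-checks (Q -> P) and nothing is barred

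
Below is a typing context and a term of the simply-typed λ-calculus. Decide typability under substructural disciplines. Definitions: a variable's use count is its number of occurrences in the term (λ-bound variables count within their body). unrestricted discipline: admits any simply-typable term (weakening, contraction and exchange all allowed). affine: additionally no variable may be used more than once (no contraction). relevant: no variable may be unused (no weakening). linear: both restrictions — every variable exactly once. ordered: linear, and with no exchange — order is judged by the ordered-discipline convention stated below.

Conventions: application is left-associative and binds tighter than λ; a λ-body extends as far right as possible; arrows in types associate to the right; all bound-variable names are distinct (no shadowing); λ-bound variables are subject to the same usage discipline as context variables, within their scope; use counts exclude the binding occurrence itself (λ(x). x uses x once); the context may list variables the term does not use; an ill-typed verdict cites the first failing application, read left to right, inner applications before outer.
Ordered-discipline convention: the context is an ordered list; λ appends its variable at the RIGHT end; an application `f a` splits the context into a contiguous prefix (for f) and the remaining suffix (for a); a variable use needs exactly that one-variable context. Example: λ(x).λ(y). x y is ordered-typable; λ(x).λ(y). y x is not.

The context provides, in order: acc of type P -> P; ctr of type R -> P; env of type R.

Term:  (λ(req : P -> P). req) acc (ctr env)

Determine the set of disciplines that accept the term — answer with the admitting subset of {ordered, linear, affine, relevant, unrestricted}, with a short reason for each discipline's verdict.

admitted in: ordered, linear, affine, relevant, unrestricted
variable uses: acc ×1; ctr ×1; env ×1; req [bound] ×1
uses in reading order: req, acc, ctr, env
typing: well-typed — term : P
ordered: ✓ — acc, ctr, env, req once each; derivable with no W/C/E
linear: ✓ — each of acc, ctr, env, req used exactly once
affine: ✓ — no duplicate uses among acc, ctr, env, req
relevant: ✓ — at least one use each (acc, ctr, env, req)
unrestricted: ✓ — type-checks (P) and nothing is barred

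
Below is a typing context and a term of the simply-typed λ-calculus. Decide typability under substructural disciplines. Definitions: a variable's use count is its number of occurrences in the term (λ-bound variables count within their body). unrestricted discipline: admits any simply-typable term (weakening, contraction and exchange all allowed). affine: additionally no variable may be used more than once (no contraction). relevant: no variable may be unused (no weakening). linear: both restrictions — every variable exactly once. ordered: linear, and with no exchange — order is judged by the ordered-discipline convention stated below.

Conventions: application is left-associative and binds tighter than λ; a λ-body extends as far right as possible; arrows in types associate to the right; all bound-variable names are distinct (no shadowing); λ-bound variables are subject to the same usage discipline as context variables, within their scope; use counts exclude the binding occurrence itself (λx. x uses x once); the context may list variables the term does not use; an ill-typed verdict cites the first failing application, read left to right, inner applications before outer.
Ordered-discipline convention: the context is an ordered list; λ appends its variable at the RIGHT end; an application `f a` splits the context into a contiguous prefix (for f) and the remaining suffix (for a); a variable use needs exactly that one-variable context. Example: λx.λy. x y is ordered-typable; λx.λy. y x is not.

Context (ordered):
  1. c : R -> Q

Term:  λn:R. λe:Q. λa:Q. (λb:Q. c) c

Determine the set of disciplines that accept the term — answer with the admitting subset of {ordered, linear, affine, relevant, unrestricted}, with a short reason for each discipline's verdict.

admitted by: none
use counts: c: 2; n (λ-bound): 0; e (λ-bound): 0; a (λ-bound): 0; b (λ-bound): 0
left-to-right use order: c, c
typing: ill-typed: argument of type R -> Q where Q is required
ordered ✗ (the type mismatch rejects it)
linear ✗ (not simply typable)
affine ✗ (fails simple typing)
relevant ✗ (a type mismatch blocks all five)
unrestricted ✗ (the type mismatch rejects it)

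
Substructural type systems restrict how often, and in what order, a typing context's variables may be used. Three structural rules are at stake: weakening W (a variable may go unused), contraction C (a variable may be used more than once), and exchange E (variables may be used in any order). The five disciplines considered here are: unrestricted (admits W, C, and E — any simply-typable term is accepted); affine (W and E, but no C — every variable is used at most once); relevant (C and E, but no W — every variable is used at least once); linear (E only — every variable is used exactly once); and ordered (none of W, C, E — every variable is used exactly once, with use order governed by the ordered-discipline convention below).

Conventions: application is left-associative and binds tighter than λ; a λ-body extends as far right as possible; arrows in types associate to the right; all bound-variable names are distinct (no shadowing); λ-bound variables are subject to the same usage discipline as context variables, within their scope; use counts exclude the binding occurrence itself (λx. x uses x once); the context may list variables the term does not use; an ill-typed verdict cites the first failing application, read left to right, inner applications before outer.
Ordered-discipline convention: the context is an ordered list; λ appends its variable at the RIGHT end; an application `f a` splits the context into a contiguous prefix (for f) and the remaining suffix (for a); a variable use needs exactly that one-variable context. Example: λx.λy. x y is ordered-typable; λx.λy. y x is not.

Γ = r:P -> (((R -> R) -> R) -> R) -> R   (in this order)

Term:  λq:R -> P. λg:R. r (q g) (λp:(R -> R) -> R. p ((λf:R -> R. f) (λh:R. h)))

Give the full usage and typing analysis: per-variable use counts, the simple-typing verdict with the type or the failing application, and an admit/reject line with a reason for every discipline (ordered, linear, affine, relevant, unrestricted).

usage: r=1, q (bound)=1, g (bound)=1, p (bound)=1, f (bound)=1, h (bound)=1
left-to-right use order: r, q, g, p, f, h
typing: the term checks, with type (R -> P) -> R -> R
ordered: ✓ — one use each (r, q, g, p, f, h); ordered split holds
linear: ✓ — exactly-once usage across r, q, g, p, f, h
affine: ✓ — no duplicate uses among r, q, g, p, f, h
relevant: ✓ — r, q, g, p, f, h: all used, weakening unneeded
unrestricted: ✓ — typability at (R -> P) -> R -> R is all that's needed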